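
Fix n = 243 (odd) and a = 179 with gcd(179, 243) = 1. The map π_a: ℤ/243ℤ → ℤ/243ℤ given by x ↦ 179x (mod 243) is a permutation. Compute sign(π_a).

-1

Start at x=190: 190 → 233 → 154 → 107 → 199 → 143 → 82 → … (one orbit).
The orbit structure of x ↦ 179x mod 243: 14 orbits of sizes [54, 54, 54, 18, 18, 18, 6, 6, 6, 2, 2, 2, 2, 1].
With 14 cycles on 243 points, sign = (−1)^{243−14} = -1.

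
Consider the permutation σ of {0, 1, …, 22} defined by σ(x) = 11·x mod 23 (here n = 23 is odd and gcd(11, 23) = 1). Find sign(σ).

-1

Orbit of 16 under x↦11x: [16, 15, 4, 21, 1, 11, 6]… (length divides ord_23(11)).
Cycle lengths of π_11 on ℤ/23ℤ: [22, 1]; 2 cycles in total.
2 cycles on 23: each ℓ→(−1)^(ℓ−1), product (−1)^21 = -1.
Via Zolotarev, sign(π_{11}) = (11|23) = -1.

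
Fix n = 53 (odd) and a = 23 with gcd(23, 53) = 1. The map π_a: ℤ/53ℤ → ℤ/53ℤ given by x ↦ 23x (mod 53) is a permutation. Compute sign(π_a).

Orbit of 52 under x↦23x: [52, 30, 1, 23]… (length divides ord_53(23)).
Cycle lengths of π_23 on ℤ/53ℤ: [4, 4, 4, 4, 4, 4, 4, 4, 4, 4, 4, 4, 4, 1]; 14 cycles in total.
sign(π) = (−1)^{n − #cycles} = (−1)^{53−14} = (−1)^39 = -1.
(23|53)_J = -1 (Zolotarev's lemma cross-check).

-1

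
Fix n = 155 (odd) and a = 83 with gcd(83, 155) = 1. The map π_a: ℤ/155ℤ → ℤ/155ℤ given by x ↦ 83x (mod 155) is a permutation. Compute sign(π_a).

Orbit of 94 under x↦83x: [94, 52, 131, 23, 49, 37, 126]… (length divides ord_155(83)).
5 cycles of lengths [60, 60, 30, 4, 1].
5 cycles on 155: each ℓ→(−1)^(ℓ−1), product (−1)^150 = +1.
Via Zolotarev, sign(π_{83}) = (83|155) = +1.

+1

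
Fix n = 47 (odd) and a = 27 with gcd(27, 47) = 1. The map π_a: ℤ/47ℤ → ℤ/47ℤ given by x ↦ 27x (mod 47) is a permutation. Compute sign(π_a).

Start at x=9: 9 → 8 → 28 → 4 → 14 → 2 → 7 → … (one orbit).
3 cycles of lengths [23, 23, 1].
Σ(ℓ_i−1) = 47−3 = 44; sign = (−1)^44 = +1.
The Jacobi symbol (27|47) = +1 (Zolotarev) agrees.

+1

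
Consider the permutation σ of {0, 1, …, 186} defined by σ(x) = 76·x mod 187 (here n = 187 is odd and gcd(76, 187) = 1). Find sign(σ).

Start at x=166: 166 → 87 → 67 → 43 → 89 → 32 → 1 → … (one orbit).
Decompose π into cycles: lengths [8, 8, 8, 8, 8, 8, 8, 8, 8, 8, 8, 8, 8, 8, 8, 8, 8, 8, 8, 8, 8, 8, 2, 2, 2, 2, 2, 1] (28 cycles, including the fixed point 0).
28 cycles on 187: each ℓ→(−1)^(ℓ−1), product (−1)^159 = -1.

-1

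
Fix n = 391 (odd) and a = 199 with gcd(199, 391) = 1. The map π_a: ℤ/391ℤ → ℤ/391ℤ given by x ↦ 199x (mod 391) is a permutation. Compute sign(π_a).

Orbit of 25 under x↦199x: [25, 283, 13, 241, 257, 313, 118]… (length divides ord_391(199)).
π_199 has 5 disjoint cycles with lengths [176, 176, 22, 16, 1] on {0,…,390}.
Σ(ℓ_i−1) = 391−5 = 386; sign = (−1)^386 = +1.

+1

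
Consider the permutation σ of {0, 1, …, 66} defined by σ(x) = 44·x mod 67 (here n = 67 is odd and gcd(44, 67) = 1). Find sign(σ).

Trace 25: π^k(25) = [25, 28, 26, 5, 19, 32, 1] for k=0..6.
Cycle lengths of π_44 on ℤ/67ℤ: [66, 1]; 2 cycles in total.
Σ(ℓ_i−1) = 67−2 = 65; sign = (−1)^65 = -1.
Check: (44/67) = -1 by Zolotarev.

-1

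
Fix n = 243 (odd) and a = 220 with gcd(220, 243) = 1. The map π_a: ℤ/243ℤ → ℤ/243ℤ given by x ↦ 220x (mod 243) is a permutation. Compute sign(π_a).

+1

Trace 25: π^k(25) = [25, 154, 103, 61, 55, 193, 178] for k=0..6.
π_220 has 11 disjoint cycles with lengths [81, 81, 27, 27, 9, 9, 3, 3, 1, 1, 1] on {0,…,242}.
243 − 11 = 232 transpositions; sign(π) = (−1)^232 = +1.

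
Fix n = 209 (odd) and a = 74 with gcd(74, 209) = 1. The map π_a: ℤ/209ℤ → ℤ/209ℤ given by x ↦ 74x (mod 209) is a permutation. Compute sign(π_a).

-1

Trace 28: π^k(28) = [28, 191, 131, 80, 68, 16, 139] for k=0..6.
Cycle type of π: 90×2 + 10 + 9×2 + 1; total 6 cycles.
209 − 6 = 203 transpositions; sign(π) = (−1)^203 = -1.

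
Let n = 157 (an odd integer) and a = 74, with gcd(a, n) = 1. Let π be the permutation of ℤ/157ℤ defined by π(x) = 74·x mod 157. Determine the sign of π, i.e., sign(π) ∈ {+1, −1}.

Orbit of 96 under x↦74x: [96, 39, 60, 44, 116, 106, 151]… (length divides ord_157(74)).
Cycle type of π: 156 + 1; total 2 cycles.
157 − 2 = 155 transpositions; sign(π) = (−1)^155 = -1.

-1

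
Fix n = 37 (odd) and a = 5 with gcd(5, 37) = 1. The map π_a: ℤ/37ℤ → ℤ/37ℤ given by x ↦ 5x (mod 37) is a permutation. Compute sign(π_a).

-1

Trace 27: π^k(27) = [27, 24, 9, 8, 3, 15, 1] for k=0..6.
Decompose π into cycles: lengths [36, 1] (2 cycles, including the fixed point 0).
sign(π) = (−1)^{n − #cycles} = (−1)^{37−2} = (−1)^35 = -1.
Check: (5/37) = -1 by Zolotarev.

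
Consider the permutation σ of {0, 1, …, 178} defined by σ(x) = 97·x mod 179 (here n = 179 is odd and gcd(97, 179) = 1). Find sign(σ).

-1

Orbit of 58 under x↦97x: [58, 77, 130, 80, 63, 25, 98]… (length divides ord_179(97)).
Cycle type of π: 178 + 1; total 2 cycles.
2 cycles on 179: each ℓ→(−1)^(ℓ−1), product (−1)^177 = -1.
(97|179)_J = -1 (Zolotarev's lemma cross-check).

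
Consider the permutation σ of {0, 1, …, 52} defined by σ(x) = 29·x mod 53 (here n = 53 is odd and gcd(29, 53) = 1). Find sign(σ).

+1

Trace 10: π^k(10) = [10, 25, 36, 37, 13, 6, 15] for k=0..6.
π_29 has 3 disjoint cycles with lengths [26, 26, 1] on {0,…,52}.
3 cycles on 53: each ℓ→(−1)^(ℓ−1), product (−1)^50 = +1.
Via Zolotarev, sign(π_{29}) = (29|53) = +1.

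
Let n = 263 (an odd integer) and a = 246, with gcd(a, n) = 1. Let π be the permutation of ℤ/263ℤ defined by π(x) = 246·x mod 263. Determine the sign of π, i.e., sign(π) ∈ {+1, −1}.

-1

Start at x=165: 165 → 88 → 82 → 184 → 28 → 50 → 202 → … (one orbit).
Cycle lengths of π_246 on ℤ/263ℤ: [262, 1]; 2 cycles in total.
n − c = 263 − 2 = 261; sign = (−1)^261 = -1.
Check: (246/263) = -1 by Zolotarev.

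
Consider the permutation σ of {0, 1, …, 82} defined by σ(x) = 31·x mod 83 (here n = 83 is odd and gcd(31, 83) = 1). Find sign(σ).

+1

Orbit of 36 under x↦31x: [36, 37, 68, 33, 27, 7, 51]… (length divides ord_83(31)).
Cycle type of π: 41×2 + 1; total 3 cycles.
Σ(ℓ_i−1) = 83−3 = 80; sign = (−1)^80 = +1.
Zolotarev: (31|83) = +1, matching the cycle-count sign.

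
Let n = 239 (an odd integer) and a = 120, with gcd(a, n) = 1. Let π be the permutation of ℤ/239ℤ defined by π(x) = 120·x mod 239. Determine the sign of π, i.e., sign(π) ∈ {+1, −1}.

Trace 81: π^k(81) = [81, 160, 80, 40, 20, 10, 5] for k=0..6.
π_120 has 3 disjoint cycles with lengths [119, 119, 1] on {0,…,238}.
3 cycles on 239: each ℓ→(−1)^(ℓ−1), product (−1)^236 = +1.

+1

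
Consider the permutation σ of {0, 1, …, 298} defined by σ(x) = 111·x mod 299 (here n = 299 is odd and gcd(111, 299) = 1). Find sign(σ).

Orbit of 228 under x↦111x: [228, 192, 83, 243, 63, 116, 19]… (length divides ord_299(111)).
π_111 has 5 disjoint cycles with lengths [132, 132, 22, 12, 1] on {0,…,298}.
299 − 5 = 294 transpositions; sign(π) = (−1)^294 = +1.

+1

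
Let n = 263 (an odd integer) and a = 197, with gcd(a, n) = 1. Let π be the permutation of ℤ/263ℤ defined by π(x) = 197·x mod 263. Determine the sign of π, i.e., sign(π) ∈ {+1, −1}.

-1

Start at x=147: 147 → 29 → 190 → 84 → 242 → 71 → 48 → … (one orbit).
Cycle type of π: 262 + 1; total 2 cycles.
n − c = 263 − 2 = 261; sign = (−1)^261 = -1.
Via Zolotarev, sign(π_{197}) = (197|263) = -1.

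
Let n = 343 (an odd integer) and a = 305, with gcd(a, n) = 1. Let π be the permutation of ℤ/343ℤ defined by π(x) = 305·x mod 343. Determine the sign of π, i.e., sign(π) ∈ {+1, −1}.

+1

Start at x=232: 232 → 102 → 240 → 141 → 130 → 205 → 99 → … (one orbit).
Cycle type of π: 147×2 + 21×2 + 3×2 + 1; total 7 cycles.
sign(π) = (−1)^{n − #cycles} = (−1)^{343−7} = (−1)^336 = +1.
(305|343)_J = +1 (Zolotarev's lemma cross-check).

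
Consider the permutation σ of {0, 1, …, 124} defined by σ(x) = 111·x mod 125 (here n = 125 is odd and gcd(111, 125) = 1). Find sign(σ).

+1

Orbit of 91 under x↦111x: [91, 101, 86, 46, 106, 16, 26]… (length divides ord_125(111)).
The orbit structure of x ↦ 111x mod 125: 13 orbits of sizes [25, 25, 25, 25, 5, 5, 5, 5, 1, 1, 1, 1, 1].
Σ(ℓ_i−1) = 125−13 = 112; sign = (−1)^112 = +1.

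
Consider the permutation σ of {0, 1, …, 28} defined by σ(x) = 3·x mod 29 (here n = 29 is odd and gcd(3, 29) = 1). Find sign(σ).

Orbit of 28 under x↦3x: [28, 26, 20, 2, 6, 18, 25]… (length divides ord_29(3)).
Cycle lengths of π_3 on ℤ/29ℤ: [28, 1]; 2 cycles in total.
With 2 cycles on 29 points, sign = (−1)^{29−2} = -1.

-1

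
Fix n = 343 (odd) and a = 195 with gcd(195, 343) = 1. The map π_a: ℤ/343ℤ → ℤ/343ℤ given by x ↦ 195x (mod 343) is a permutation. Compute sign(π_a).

-1

Orbit of 295 under x↦195x: [295, 244, 246, 293, 197, 342, 148]… (length divides ord_343(195)).
Cycle type of π: 14×21 + 2×24 + 1; total 46 cycles.
n − c = 343 − 46 = 297; sign = (−1)^297 = -1.
Zolotarev: (195|343) = -1, matching the cycle-count sign.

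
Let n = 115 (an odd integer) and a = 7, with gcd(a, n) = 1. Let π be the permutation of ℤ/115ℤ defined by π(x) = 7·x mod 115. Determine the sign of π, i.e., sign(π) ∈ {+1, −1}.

+1

Trace 88: π^k(88) = [88, 41, 57, 54, 33, 1, 7] for k=0..6.
Cycle lengths of π_7 on ℤ/115ℤ: [44, 44, 22, 4, 1]; 5 cycles in total.
n − c = 115 − 5 = 110; sign = (−1)^110 = +1.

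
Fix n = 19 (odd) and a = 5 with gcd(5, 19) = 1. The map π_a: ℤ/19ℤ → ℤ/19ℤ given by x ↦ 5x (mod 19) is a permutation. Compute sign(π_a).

+1

Trace 16: π^k(16) = [16, 4, 1, 5, 6, 11, 17] for k=0..6.
Cycle lengths of π_5 on ℤ/19ℤ: [9, 9, 1]; 3 cycles in total.
Σ(ℓ_i−1) = 19−3 = 16; sign = (−1)^16 = +1.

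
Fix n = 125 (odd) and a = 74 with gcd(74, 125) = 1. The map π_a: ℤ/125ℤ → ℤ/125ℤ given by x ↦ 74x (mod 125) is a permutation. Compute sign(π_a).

+1

Orbit of 99 under x↦74x: [99, 76, 124, 51, 24, 26, 49]… (length divides ord_125(74)).
Decompose π into cycles: lengths [10, 10, 10, 10, 10, 10, 10, 10, 10, 10, 2, 2, 2, 2, 2, 2, 2, 2, 2, 2, 2, 2, 1] (23 cycles, including the fixed point 0).
Σ(ℓ_i−1) = 125−23 = 102; sign = (−1)^102 = +1.
Check: (74/125) = +1 by Zolotarev.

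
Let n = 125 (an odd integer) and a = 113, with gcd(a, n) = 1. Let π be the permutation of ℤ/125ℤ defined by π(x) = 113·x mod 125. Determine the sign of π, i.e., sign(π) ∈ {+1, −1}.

Trace 53: π^k(53) = [53, 114, 7, 41, 8, 29, 27] for k=0..6.
4 cycles of lengths [100, 20, 4, 1].
n − c = 125 − 4 = 121; sign = (−1)^121 = -1.
(113|125)_J = -1 (Zolotarev's lemma cross-check).

-1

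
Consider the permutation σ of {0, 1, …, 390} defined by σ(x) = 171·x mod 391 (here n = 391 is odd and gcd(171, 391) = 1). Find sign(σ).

-1

Start at x=188: 188 → 86 → 239 → 205 → 256 → 375 → 1 → … (one orbit).
Cycle lengths of π_171 on ℤ/391ℤ: [22, 22, 22, 22, 22, 22, 22, 22, 22, 22, 22, 22, 22, 22, 22, 22, 22, 1, 1, 1, 1, 1, 1, 1, 1, 1, 1, 1, 1, 1, 1, 1, 1, 1]; 34 cycles in total.
n − c = 391 − 34 = 357; sign = (−1)^357 = -1.
The Jacobi symbol (171|391) = -1 (Zolotarev) agrees.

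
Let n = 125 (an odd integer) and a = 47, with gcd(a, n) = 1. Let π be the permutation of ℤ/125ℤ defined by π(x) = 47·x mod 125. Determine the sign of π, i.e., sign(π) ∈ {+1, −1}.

Trace 83: π^k(83) = [83, 26, 97, 59, 23, 81, 57] for k=0..6.
π_47 has 4 disjoint cycles with lengths [100, 20, 4, 1] on {0,…,124}.
125 − 4 = 121 transpositions; sign(π) = (−1)^121 = -1.

-1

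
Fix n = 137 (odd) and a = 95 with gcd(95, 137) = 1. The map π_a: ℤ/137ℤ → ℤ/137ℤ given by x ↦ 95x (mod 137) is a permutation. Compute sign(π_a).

Trace 69: π^k(69) = [69, 116, 60, 83, 76, 96, 78] for k=0..6.
Cycle type of π: 136 + 1; total 2 cycles.
137 − 2 = 135 transpositions; sign(π) = (−1)^135 = -1.
Via Zolotarev, sign(π_{95}) = (95|137) = -1.

-1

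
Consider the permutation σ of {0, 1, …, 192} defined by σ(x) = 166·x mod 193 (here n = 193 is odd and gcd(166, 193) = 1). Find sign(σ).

+1

Start at x=190: 190 → 81 → 129 → 184 → 50 → 1 → 166 → … (one orbit).
Decompose π into cycles: lengths [16, 16, 16, 16, 16, 16, 16, 16, 16, 16, 16, 16, 1] (13 cycles, including the fixed point 0).
With 13 cycles on 193 points, sign = (−1)^{193−13} = +1.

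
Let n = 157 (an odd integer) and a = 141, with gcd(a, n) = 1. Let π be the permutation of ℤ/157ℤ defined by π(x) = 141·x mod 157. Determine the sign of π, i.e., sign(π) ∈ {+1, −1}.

+1

Trace 99: π^k(99) = [99, 143, 67, 27, 39, 4, 93] for k=0..6.
Cycle lengths of π_141 on ℤ/157ℤ: [26, 26, 26, 26, 26, 26, 1]; 7 cycles in total.
n − c = 157 − 7 = 150; sign = (−1)^150 = +1.
Check: (141/157) = +1 by Zolotarev.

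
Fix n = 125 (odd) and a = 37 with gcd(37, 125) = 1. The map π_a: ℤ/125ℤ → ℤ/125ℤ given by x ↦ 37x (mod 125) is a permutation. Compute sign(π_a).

-1

Orbit of 66 under x↦37x: [66, 67, 104, 98, 1, 37, 119]… (length divides ord_125(37)).
Cycle type of π: 100 + 20 + 4 + 1; total 4 cycles.
sign(π) = (−1)^{n − #cycles} = (−1)^{125−4} = (−1)^121 = -1.
Zolotarev: (37|125) = -1, matching the cycle-count sign.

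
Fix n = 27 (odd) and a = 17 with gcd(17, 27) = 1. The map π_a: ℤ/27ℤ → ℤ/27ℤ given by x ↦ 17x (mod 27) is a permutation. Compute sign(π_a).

-1

Orbit of 17 under x↦17x: [17, 19, 26, 10, 8, 1]… (length divides ord_27(17)).
8 cycles of lengths [6, 6, 6, 2, 2, 2, 2, 1].
n − c = 27 − 8 = 19; sign = (−1)^19 = -1.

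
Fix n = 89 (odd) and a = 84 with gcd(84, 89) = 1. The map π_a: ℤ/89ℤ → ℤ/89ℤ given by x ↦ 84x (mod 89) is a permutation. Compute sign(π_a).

+1

Trace 34: π^k(34) = [34, 8, 49, 22, 68, 16, 9] for k=0..6.
3 cycles of lengths [44, 44, 1].
89 − 3 = 86 transpositions; sign(π) = (−1)^86 = +1.
The Jacobi symbol (84|89) = +1 (Zolotarev) agrees.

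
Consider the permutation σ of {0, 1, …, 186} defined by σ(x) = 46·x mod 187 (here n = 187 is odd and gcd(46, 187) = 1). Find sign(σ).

Orbit of 39 under x↦46x: [39, 111, 57, 4, 184, 49, 10]… (length divides ord_187(46)).
Decompose π into cycles: lengths [80, 80, 16, 10, 1] (5 cycles, including the fixed point 0).
n − c = 187 − 5 = 182; sign = (−1)^182 = +1.
Check: (46/187) = +1 by Zolotarev.

+1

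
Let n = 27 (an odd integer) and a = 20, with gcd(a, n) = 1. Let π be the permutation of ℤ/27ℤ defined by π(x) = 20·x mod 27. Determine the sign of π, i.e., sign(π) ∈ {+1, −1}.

Start at x=25: 25 → 14 → 10 → 11 → 4 → 26 → 7 → … (one orbit).
Decompose π into cycles: lengths [18, 6, 2, 1] (4 cycles, including the fixed point 0).
n − c = 27 − 4 = 23; sign = (−1)^23 = -1.
Check: (20/27) = -1 by Zolotarev.

-1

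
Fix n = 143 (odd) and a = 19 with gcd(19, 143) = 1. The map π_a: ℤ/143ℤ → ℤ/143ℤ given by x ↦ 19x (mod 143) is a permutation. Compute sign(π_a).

Trace 123: π^k(123) = [123, 49, 73, 100, 41, 64, 72] for k=0..6.
π_19 has 5 disjoint cycles with lengths [60, 60, 12, 10, 1] on {0,…,142}.
sign(π) = (−1)^{n − #cycles} = (−1)^{143−5} = (−1)^138 = +1.

+1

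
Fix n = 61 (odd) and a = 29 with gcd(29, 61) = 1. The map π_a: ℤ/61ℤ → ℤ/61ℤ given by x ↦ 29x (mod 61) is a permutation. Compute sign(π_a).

-1

Start at x=32: 32 → 13 → 11 → 14 → 40 → 1 → 29 → … (one orbit).
The orbit structure of x ↦ 29x mod 61: 6 orbits of sizes [12, 12, 12, 12, 12, 1].
With 6 cycles on 61 points, sign = (−1)^{61−6} = -1.
Zolotarev: (29|61) = -1, matching the cycle-count sign.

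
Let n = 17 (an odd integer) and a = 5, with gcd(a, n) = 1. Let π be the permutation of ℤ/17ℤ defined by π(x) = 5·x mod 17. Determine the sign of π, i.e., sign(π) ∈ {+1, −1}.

Trace 15: π^k(15) = [15, 7, 1, 5, 8, 6, 13] for k=0..6.
2 cycles of lengths [16, 1].
2 cycles on 17: each ℓ→(−1)^(ℓ−1), product (−1)^15 = -1.
Zolotarev: (5|17) = -1, matching the cycle-count sign.

-1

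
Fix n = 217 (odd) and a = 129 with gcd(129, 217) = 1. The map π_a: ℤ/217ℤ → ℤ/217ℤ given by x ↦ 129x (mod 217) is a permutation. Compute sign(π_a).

Start at x=67: 67 → 180 → 1 → 129 → 149 → 125 → 67 (one orbit).
Cycle lengths of π_129 on ℤ/217ℤ: [6, 6, 6, 6, 6, 6, 6, 6, 6, 6, 6, 6, 6, 6, 6, 6, 6, 6, 6, 6, 6, 6, 6, 6, 6, 6, 6, 6, 6, 6, 6, 3, 3, 3, 3, 3, 3, 3, 3, 3, 3, 1]; 42 cycles in total.
217 − 42 = 175 transpositions; sign(π) = (−1)^175 = -1.
Via Zolotarev, sign(π_{129}) = (129|217) = -1.

-1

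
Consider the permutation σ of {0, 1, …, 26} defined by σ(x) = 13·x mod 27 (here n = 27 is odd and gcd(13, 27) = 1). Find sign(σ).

Trace 16: π^k(16) = [16, 19, 4, 25, 1, 13, 7] for k=0..6.
Cycle type of π: 9×2 + 3×2 + 1×3; total 7 cycles.
Σ(ℓ_i−1) = 27−7 = 20; sign = (−1)^20 = +1.
(13|27)_J = +1 (Zolotarev's lemma cross-check).

+1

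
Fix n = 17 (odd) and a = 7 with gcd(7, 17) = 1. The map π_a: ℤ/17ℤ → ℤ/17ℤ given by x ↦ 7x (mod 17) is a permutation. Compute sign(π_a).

-1

Trace 9: π^k(9) = [9, 12, 16, 10, 2, 14, 13] for k=0..6.
Decompose π into cycles: lengths [16, 1] (2 cycles, including the fixed point 0).
Σ(ℓ_i−1) = 17−2 = 15; sign = (−1)^15 = -1.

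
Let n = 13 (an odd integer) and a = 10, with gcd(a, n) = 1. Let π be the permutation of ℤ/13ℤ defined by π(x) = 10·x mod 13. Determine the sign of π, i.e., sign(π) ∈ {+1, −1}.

Trace 1: π^k(1) = [1, 10, 9, 12, 3, 4] for k=0..5.
3 cycles of lengths [6, 6, 1].
13 − 3 = 10 transpositions; sign(π) = (−1)^10 = +1.

+1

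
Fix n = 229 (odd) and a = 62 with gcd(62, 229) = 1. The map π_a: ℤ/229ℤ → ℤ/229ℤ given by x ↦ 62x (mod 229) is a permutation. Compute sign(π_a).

Trace 151: π^k(151) = [151, 202, 158, 178, 44, 209, 134] for k=0..6.
3 cycles of lengths [114, 114, 1].
3 cycles on 229: each ℓ→(−1)^(ℓ−1), product (−1)^226 = +1.
Via Zolotarev, sign(π_{62}) = (62|229) = +1.

+1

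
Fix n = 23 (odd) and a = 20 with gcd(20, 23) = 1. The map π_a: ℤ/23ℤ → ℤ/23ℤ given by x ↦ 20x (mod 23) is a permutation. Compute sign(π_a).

Orbit of 8 under x↦20x: [8, 22, 3, 14, 4, 11, 13]… (length divides ord_23(20)).
Decompose π into cycles: lengths [22, 1] (2 cycles, including the fixed point 0).
Σ(ℓ_i−1) = 23−2 = 21; sign = (−1)^21 = -1.
(20|23)_J = -1 (Zolotarev's lemma cross-check).

-1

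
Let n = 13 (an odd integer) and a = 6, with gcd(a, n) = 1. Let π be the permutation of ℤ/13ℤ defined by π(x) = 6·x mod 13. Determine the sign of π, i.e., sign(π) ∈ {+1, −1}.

Start at x=11: 11 → 1 → 6 → 10 → 8 → 9 → 2 → … (one orbit).
The orbit structure of x ↦ 6x mod 13: 2 orbits of sizes [12, 1].
Σ(ℓ_i−1) = 13−2 = 11; sign = (−1)^11 = -1.

-1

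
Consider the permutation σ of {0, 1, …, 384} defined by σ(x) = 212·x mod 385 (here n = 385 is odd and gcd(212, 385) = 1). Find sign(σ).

Orbit of 93 under x↦212x: [93, 81, 232, 289, 53, 71, 37]… (length divides ord_385(212)).
Cycle type of π: 60×4 + 20×2 + 15×4 + 12×2 + 5×2 + 4 + 3×2 + 1; total 18 cycles.
n − c = 385 − 18 = 367; sign = (−1)^367 = -1.
Check: (212/385) = -1 by Zolotarev.

-1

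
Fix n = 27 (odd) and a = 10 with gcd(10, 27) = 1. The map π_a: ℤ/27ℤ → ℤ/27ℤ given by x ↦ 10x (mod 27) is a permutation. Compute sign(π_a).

Orbit of 19 under x↦10x: [19, 1, 10]… (length divides ord_27(10)).
Cycle lengths of π_10 on ℤ/27ℤ: [3, 3, 3, 3, 3, 3, 1, 1, 1, 1, 1, 1, 1, 1, 1]; 15 cycles in total.
With 15 cycles on 27 points, sign = (−1)^{27−15} = +1.
Check: (10/27) = +1 by Zolotarev.

+1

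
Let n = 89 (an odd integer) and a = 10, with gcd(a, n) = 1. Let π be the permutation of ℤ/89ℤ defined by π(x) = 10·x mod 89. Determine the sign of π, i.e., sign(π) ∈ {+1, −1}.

Start at x=32: 32 → 53 → 85 → 49 → 45 → 5 → 50 → … (one orbit).
The orbit structure of x ↦ 10x mod 89: 3 orbits of sizes [44, 44, 1].
3 cycles on 89: each ℓ→(−1)^(ℓ−1), product (−1)^86 = +1.
(10|89)_J = +1 (Zolotarev's lemma cross-check).

+1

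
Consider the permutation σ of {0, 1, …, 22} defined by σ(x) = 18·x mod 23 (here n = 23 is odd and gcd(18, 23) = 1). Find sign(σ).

Start at x=1: 1 → 18 → 2 → 13 → 4 → 3 → 8 → … (one orbit).
The orbit structure of x ↦ 18x mod 23: 3 orbits of sizes [11, 11, 1].
3 cycles on 23: each ℓ→(−1)^(ℓ−1), product (−1)^20 = +1.

+1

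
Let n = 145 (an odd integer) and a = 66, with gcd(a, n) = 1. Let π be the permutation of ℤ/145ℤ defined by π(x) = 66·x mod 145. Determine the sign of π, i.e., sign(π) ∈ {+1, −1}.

-1

Start at x=126: 126 → 51 → 31 → 16 → 41 → 96 → 101 → … (one orbit).
10 cycles of lengths [28, 28, 28, 28, 28, 1, 1, 1, 1, 1].
n − c = 145 − 10 = 135; sign = (−1)^135 = -1.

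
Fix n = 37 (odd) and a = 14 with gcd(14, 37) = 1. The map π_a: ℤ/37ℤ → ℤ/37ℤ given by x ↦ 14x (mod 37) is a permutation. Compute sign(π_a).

Orbit of 11 under x↦14x: [11, 6, 10, 29, 36, 23, 26]… (length divides ord_37(14)).
4 cycles of lengths [12, 12, 12, 1].
sign(π) = (−1)^{n − #cycles} = (−1)^{37−4} = (−1)^33 = -1.
(14|37)_J = -1 (Zolotarev's lemma cross-check).

-1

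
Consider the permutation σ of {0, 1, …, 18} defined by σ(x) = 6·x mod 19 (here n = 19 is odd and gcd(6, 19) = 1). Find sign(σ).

+1

Trace 11: π^k(11) = [11, 9, 16, 1, 6, 17, 7] for k=0..6.
3 cycles of lengths [9, 9, 1].
3 cycles on 19: each ℓ→(−1)^(ℓ−1), product (−1)^16 = +1.
Via Zolotarev, sign(π_{6}) = (6|19) = +1.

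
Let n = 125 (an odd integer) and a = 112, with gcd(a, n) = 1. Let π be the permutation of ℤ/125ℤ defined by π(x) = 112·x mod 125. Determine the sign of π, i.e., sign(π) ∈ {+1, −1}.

-1

Trace 104: π^k(104) = [104, 23, 76, 12, 94, 28, 11] for k=0..6.
Decompose π into cycles: lengths [100, 20, 4, 1] (4 cycles, including the fixed point 0).
4 cycles on 125: each ℓ→(−1)^(ℓ−1), product (−1)^121 = -1.
Via Zolotarev, sign(π_{112}) = (112|125) = -1.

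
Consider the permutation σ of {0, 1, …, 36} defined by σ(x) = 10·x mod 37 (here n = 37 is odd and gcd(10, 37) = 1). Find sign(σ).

Trace 1: π^k(1) = [1, 10, 26] for k=0..2.
Cycle type of π: 3×12 + 1; total 13 cycles.
37 − 13 = 24 transpositions; sign(π) = (−1)^24 = +1.

+1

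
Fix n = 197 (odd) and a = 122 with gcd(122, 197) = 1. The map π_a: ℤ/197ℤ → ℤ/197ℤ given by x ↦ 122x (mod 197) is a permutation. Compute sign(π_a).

-1

Trace 123: π^k(123) = [123, 34, 11, 160, 17, 104, 80] for k=0..6.
π_122 has 2 disjoint cycles with lengths [196, 1] on {0,…,196}.
2 cycles on 197: each ℓ→(−1)^(ℓ−1), product (−1)^195 = -1.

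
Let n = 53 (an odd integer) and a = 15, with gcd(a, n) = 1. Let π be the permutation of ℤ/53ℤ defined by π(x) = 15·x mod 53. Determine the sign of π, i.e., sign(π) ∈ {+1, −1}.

Orbit of 16 under x↦15x: [16, 28, 49, 46, 1, 15, 13]… (length divides ord_53(15)).
π_15 has 5 disjoint cycles with lengths [13, 13, 13, 13, 1] on {0,…,52}.
Σ(ℓ_i−1) = 53−5 = 48; sign = (−1)^48 = +1.

+1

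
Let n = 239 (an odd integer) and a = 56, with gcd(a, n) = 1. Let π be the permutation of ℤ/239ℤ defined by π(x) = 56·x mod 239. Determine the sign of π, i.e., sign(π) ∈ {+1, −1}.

-1

Start at x=66: 66 → 111 → 2 → 112 → 58 → 141 → 9 → … (one orbit).
π_56 has 2 disjoint cycles with lengths [238, 1] on {0,…,238}.
With 2 cycles on 239 points, sign = (−1)^{239−2} = -1.
(56|239)_J = -1 (Zolotarev's lemma cross-check).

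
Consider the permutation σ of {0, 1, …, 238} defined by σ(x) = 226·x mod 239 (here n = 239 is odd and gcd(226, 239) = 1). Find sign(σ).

Trace 83: π^k(83) = [83, 116, 165, 6, 161, 58, 202] for k=0..6.
π_226 has 3 disjoint cycles with lengths [119, 119, 1] on {0,…,238}.
With 3 cycles on 239 points, sign = (−1)^{239−3} = +1.

+1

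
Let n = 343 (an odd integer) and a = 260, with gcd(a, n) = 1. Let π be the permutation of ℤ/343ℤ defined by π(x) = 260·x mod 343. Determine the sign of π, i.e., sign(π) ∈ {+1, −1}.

Start at x=183: 183 → 246 → 162 → 274 → 239 → 57 → 71 → … (one orbit).
π_260 has 19 disjoint cycles with lengths [49, 49, 49, 49, 49, 49, 7, 7, 7, 7, 7, 7, 1, 1, 1, 1, 1, 1, 1] on {0,…,342}.
With 19 cycles on 343 points, sign = (−1)^{343−19} = +1.
(260|343)_J = +1 (Zolotarev's lemma cross-check).

+1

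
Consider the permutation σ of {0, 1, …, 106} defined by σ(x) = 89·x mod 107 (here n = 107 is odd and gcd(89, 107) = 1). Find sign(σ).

Orbit of 99 under x↦89x: [99, 37, 83, 4, 35, 12, 105]… (length divides ord_107(89)).
Cycle lengths of π_89 on ℤ/107ℤ: [53, 53, 1]; 3 cycles in total.
sign(π) = (−1)^{n − #cycles} = (−1)^{107−3} = (−1)^104 = +1.

+1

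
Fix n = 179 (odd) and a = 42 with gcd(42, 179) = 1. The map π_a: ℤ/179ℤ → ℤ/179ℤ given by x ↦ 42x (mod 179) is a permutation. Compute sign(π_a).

Trace 85: π^k(85) = [85, 169, 117, 81, 1, 42, 153] for k=0..6.
3 cycles of lengths [89, 89, 1].
n − c = 179 − 3 = 176; sign = (−1)^176 = +1.

+1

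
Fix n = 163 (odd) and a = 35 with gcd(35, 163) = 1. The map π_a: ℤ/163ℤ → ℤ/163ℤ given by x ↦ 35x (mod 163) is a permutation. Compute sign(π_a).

+1

Orbit of 88 under x↦35x: [88, 146, 57, 39, 61, 16, 71]… (length divides ord_163(35)).
Cycle lengths of π_35 on ℤ/163ℤ: [81, 81, 1]; 3 cycles in total.
n − c = 163 − 3 = 160; sign = (−1)^160 = +1.
(35|163)_J = +1 (Zolotarev's lemma cross-check).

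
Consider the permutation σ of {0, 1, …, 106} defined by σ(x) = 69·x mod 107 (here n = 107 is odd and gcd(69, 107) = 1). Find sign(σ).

Orbit of 25 under x↦69x: [25, 13, 41, 47, 33, 30, 37]… (length divides ord_107(69)).
3 cycles of lengths [53, 53, 1].
107 − 3 = 104 transpositions; sign(π) = (−1)^104 = +1.
Via Zolotarev, sign(π_{69}) = (69|107) = +1.

+1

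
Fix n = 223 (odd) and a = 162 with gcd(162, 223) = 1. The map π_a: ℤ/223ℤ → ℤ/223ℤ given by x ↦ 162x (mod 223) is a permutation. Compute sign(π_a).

+1

Orbit of 169 under x↦162x: [169, 172, 212, 2, 101, 83, 66]… (length divides ord_223(162)).
Cycle type of π: 111×2 + 1; total 3 cycles.
Σ(ℓ_i−1) = 223−3 = 220; sign = (−1)^220 = +1.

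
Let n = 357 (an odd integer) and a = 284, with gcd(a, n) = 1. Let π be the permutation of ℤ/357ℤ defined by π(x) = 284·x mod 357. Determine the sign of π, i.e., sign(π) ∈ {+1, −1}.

+1

Start at x=176: 176 → 4 → 65 → 253 → 95 → 205 → 29 → … (one orbit).
Cycle type of π: 48×6 + 16×3 + 6×2 + 3×2 + 2 + 1; total 15 cycles.
Σ(ℓ_i−1) = 357−15 = 342; sign = (−1)^342 = +1.
The Jacobi symbol (284|357) = +1 (Zolotarev) agrees.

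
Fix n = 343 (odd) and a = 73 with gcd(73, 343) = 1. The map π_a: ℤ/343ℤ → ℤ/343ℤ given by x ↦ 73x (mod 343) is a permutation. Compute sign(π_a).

-1

Trace 195: π^k(195) = [195, 172, 208, 92, 199, 121, 258] for k=0..6.
Decompose π into cycles: lengths [294, 42, 6, 1] (4 cycles, including the fixed point 0).
With 4 cycles on 343 points, sign = (−1)^{343−4} = -1.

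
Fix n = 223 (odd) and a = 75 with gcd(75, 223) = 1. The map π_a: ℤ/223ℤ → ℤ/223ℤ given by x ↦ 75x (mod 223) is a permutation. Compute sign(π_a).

Trace 25: π^k(25) = [25, 91, 135, 90, 60, 40, 101] for k=0..6.
2 cycles of lengths [222, 1].
n − c = 223 − 2 = 221; sign = (−1)^221 = -1.
The Jacobi symbol (75|223) = -1 (Zolotarev) agrees.

-1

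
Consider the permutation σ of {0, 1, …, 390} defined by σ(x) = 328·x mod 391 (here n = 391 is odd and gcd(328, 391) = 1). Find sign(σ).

Orbit of 35 under x↦328x: [35, 141, 110, 108, 234, 116, 121]… (length divides ord_391(328)).
Cycle type of π: 176×2 + 16 + 11×2 + 1; total 6 cycles.
sign(π) = (−1)^{n − #cycles} = (−1)^{391−6} = (−1)^385 = -1.

-1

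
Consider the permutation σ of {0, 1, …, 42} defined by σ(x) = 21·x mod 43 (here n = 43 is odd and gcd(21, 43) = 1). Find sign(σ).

+1

Start at x=21: 21 → 11 → 16 → 35 → 4 → 41 → 1 → 21 (one orbit).
Cycle type of π: 7×6 + 1; total 7 cycles.
Σ(ℓ_i−1) = 43−7 = 36; sign = (−1)^36 = +1.
(21|43)_J = +1 (Zolotarev's lemma cross-check).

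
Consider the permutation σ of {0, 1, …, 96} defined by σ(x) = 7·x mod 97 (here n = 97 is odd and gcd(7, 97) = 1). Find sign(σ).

Orbit of 63 under x↦7x: [63, 53, 80, 75, 40, 86, 20]… (length divides ord_97(7)).
Decompose π into cycles: lengths [96, 1] (2 cycles, including the fixed point 0).
With 2 cycles on 97 points, sign = (−1)^{97−2} = -1.
Zolotarev: (7|97) = -1, matching the cycle-count sign.

-1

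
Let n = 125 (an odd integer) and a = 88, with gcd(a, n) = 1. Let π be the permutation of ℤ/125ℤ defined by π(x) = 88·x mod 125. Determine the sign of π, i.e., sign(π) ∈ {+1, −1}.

Trace 53: π^k(53) = [53, 39, 57, 16, 33, 29, 52] for k=0..6.
Cycle type of π: 100 + 20 + 4 + 1; total 4 cycles.
sign(π) = (−1)^{n − #cycles} = (−1)^{125−4} = (−1)^121 = -1.

-1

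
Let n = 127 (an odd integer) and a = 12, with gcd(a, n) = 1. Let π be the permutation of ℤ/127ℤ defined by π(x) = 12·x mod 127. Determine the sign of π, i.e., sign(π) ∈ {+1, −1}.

Orbit of 9 under x↦12x: [9, 108, 26, 58, 61, 97, 21]… (length divides ord_127(12)).
The orbit structure of x ↦ 12x mod 127: 2 orbits of sizes [126, 1].
With 2 cycles on 127 points, sign = (−1)^{127−2} = -1.
The Jacobi symbol (12|127) = -1 (Zolotarev) agrees.

-1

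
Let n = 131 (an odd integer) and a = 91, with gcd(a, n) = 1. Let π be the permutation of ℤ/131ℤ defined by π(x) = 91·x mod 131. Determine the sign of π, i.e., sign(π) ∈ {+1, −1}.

+1

Start at x=109: 109 → 94 → 39 → 12 → 44 → 74 → 53 → … (one orbit).
Decompose π into cycles: lengths [65, 65, 1] (3 cycles, including the fixed point 0).
Σ(ℓ_i−1) = 131−3 = 128; sign = (−1)^128 = +1.
(91|131)_J = +1 (Zolotarev's lemma cross-check).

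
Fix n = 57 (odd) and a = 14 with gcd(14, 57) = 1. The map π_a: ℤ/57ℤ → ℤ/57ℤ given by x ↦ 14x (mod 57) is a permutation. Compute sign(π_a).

Orbit of 41 under x↦14x: [41, 4, 56, 43, 32, 49, 2]… (length divides ord_57(14)).
Cycle lengths of π_14 on ℤ/57ℤ: [18, 18, 18, 2, 1]; 5 cycles in total.
n − c = 57 − 5 = 52; sign = (−1)^52 = +1.
Via Zolotarev, sign(π_{14}) = (14|57) = +1.

+1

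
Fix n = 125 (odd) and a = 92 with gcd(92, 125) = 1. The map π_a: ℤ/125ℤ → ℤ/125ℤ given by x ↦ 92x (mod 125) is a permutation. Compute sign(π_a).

-1

Start at x=23: 23 → 116 → 47 → 74 → 58 → 86 → 37 → … (one orbit).
π_92 has 4 disjoint cycles with lengths [100, 20, 4, 1] on {0,…,124}.
4 cycles on 125: each ℓ→(−1)^(ℓ−1), product (−1)^121 = -1.
The Jacobi symbol (92|125) = -1 (Zolotarev) agrees.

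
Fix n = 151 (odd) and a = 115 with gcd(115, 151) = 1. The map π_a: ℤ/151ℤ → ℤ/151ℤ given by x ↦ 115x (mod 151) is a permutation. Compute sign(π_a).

Start at x=57: 57 → 62 → 33 → 20 → 35 → 99 → 60 → … (one orbit).
2 cycles of lengths [150, 1].
With 2 cycles on 151 points, sign = (−1)^{151−2} = -1.
Check: (115/151) = -1 by Zolotarev.

-1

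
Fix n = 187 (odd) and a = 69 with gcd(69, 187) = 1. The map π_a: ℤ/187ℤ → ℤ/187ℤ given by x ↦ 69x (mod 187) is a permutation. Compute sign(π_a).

Trace 1: π^k(1) = [1, 69, 86, 137, 103] for k=0..4.
Cycle type of π: 5×34 + 1×17; total 51 cycles.
187 − 51 = 136 transpositions; sign(π) = (−1)^136 = +1.
Via Zolotarev, sign(π_{69}) = (69|187) = +1.

+1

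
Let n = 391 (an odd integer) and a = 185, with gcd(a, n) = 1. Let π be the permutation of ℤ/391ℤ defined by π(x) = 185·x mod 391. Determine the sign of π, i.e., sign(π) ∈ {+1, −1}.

Trace 93: π^k(93) = [93, 1, 185, 208, 162, 254, 70] for k=0..6.
The orbit structure of x ↦ 185x mod 391: 69 orbits of sizes [8, 8, 8, 8, 8, 8, 8, 8, 8, 8, 8, 8, 8, 8, 8, 8, 8, 8, 8, 8, 8, 8, 8, 8, 8, 8, 8, 8, 8, 8, 8, 8, 8, 8, 8, 8, 8, 8, 8, 8, 8, 8, 8, 8, 8, 8, 1, 1, 1, 1, 1, 1, 1, 1, 1, 1, 1, 1, 1, 1, 1, 1, 1, 1, 1, 1, 1, 1, 1].
n − c = 391 − 69 = 322; sign = (−1)^322 = +1.
Zolotarev: (185|391) = +1, matching the cycle-count sign.

+1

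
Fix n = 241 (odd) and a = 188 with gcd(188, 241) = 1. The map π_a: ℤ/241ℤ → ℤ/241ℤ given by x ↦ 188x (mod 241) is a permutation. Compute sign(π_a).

+1

Orbit of 4 under x↦188x: [4, 29, 150, 3, 82, 233, 183]… (length divides ord_241(188)).
The orbit structure of x ↦ 188x mod 241: 3 orbits of sizes [120, 120, 1].
Σ(ℓ_i−1) = 241−3 = 238; sign = (−1)^238 = +1.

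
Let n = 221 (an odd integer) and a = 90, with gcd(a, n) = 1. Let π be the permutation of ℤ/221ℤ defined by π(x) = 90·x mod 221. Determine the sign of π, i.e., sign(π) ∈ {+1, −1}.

Trace 1: π^k(1) = [1, 90, 144, 142, 183, 116, 53] for k=0..6.
The orbit structure of x ↦ 90x mod 221: 20 orbits of sizes [16, 16, 16, 16, 16, 16, 16, 16, 16, 16, 16, 16, 16, 2, 2, 2, 2, 2, 2, 1].
sign(π) = (−1)^{n − #cycles} = (−1)^{221−20} = (−1)^201 = -1.

-1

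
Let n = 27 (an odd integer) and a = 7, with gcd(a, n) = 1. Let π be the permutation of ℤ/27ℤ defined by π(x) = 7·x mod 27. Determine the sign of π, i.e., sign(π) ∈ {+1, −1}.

Start at x=4: 4 → 1 → 7 → 22 → 19 → 25 → 13 → … (one orbit).
7 cycles of lengths [9, 9, 3, 3, 1, 1, 1].
27 − 7 = 20 transpositions; sign(π) = (−1)^20 = +1.
The Jacobi symbol (7|27) = +1 (Zolotarev) agrees.

+1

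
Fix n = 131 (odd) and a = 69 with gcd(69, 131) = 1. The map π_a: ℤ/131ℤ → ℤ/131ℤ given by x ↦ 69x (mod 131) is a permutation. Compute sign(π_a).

-1

Orbit of 107 under x↦69x: [107, 47, 99, 19, 1, 69, 45]… (length divides ord_131(69)).
Cycle lengths of π_69 on ℤ/131ℤ: [26, 26, 26, 26, 26, 1]; 6 cycles in total.
131 − 6 = 125 transpositions; sign(π) = (−1)^125 = -1.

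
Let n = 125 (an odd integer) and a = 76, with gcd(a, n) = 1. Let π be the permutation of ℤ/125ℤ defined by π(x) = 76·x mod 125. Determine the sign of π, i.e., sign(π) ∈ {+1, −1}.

Trace 51: π^k(51) = [51, 1, 76, 26, 101] for k=0..4.
Decompose π into cycles: lengths [5, 5, 5, 5, 5, 5, 5, 5, 5, 5, 5, 5, 5, 5, 5, 5, 5, 5, 5, 5, 1, 1, 1, 1, 1, 1, 1, 1, 1, 1, 1, 1, 1, 1, 1, 1, 1, 1, 1, 1, 1, 1, 1, 1, 1] (45 cycles, including the fixed point 0).
n − c = 125 − 45 = 80; sign = (−1)^80 = +1.
(76|125)_J = +1 (Zolotarev's lemma cross-check).

+1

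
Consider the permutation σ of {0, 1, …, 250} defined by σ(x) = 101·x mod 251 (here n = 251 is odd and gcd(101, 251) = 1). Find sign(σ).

Orbit of 28 under x↦101x: [28, 67, 241, 245, 147, 38, 73]… (length divides ord_251(101)).
π_101 has 3 disjoint cycles with lengths [125, 125, 1] on {0,…,250}.
With 3 cycles on 251 points, sign = (−1)^{251−3} = +1.
Zolotarev: (101|251) = +1, matching the cycle-count sign.

+1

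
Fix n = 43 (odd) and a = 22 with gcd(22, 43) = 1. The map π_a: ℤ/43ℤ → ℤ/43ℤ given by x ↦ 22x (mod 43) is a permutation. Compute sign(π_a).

-1

Trace 2: π^k(2) = [2, 1, 22, 11, 27, 35, 39] for k=0..6.
Decompose π into cycles: lengths [14, 14, 14, 1] (4 cycles, including the fixed point 0).
With 4 cycles on 43 points, sign = (−1)^{43−4} = -1.
Via Zolotarev, sign(π_{22}) = (22|43) = -1.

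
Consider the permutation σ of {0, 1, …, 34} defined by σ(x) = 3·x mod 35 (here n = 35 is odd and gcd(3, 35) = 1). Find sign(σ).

Orbit of 3 under x↦3x: [3, 9, 27, 11, 33, 29, 17]… (length divides ord_35(3)).
Cycle lengths of π_3 on ℤ/35ℤ: [12, 12, 6, 4, 1]; 5 cycles in total.
sign(π) = (−1)^{n − #cycles} = (−1)^{35−5} = (−1)^30 = +1.
Check: (3/35) = +1 by Zolotarev.

+1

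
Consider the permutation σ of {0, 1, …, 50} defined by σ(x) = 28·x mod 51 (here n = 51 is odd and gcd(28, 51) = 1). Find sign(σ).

-1

Orbit of 43 under x↦28x: [43, 31, 1, 28, 19, 22, 4]… (length divides ord_51(28)).
Decompose π into cycles: lengths [16, 16, 16, 1, 1, 1] (6 cycles, including the fixed point 0).
With 6 cycles on 51 points, sign = (−1)^{51−6} = -1.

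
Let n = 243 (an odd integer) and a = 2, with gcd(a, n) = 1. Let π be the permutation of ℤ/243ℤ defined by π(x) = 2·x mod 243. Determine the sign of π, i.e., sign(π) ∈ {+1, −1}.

-1

Trace 220: π^k(220) = [220, 197, 151, 59, 118, 236, 229] for k=0..6.
π_2 has 6 disjoint cycles with lengths [162, 54, 18, 6, 2, 1] on {0,…,242}.
Σ(ℓ_i−1) = 243−6 = 237; sign = (−1)^237 = -1.
Via Zolotarev, sign(π_{2}) = (2|243) = -1.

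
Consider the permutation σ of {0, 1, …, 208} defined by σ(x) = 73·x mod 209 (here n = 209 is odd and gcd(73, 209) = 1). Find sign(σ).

Start at x=149: 149 → 9 → 30 → 100 → 194 → 159 → 112 → … (one orbit).
6 cycles of lengths [90, 90, 10, 9, 9, 1].
n − c = 209 − 6 = 203; sign = (−1)^203 = -1.

-1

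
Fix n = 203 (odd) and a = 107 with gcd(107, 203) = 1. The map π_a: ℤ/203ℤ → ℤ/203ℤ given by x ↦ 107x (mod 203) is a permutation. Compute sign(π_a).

+1

Orbit of 81 under x↦107x: [81, 141, 65, 53, 190, 30, 165]… (length divides ord_203(107)).
The orbit structure of x ↦ 107x mod 203: 15 orbits of sizes [21, 21, 21, 21, 21, 21, 21, 21, 7, 7, 7, 7, 3, 3, 1].
With 15 cycles on 203 points, sign = (−1)^{203−15} = +1.
(107|203)_J = +1 (Zolotarev's lemma cross-check).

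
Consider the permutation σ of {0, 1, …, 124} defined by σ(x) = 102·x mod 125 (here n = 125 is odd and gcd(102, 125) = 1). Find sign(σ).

-1

Start at x=19: 19 → 63 → 51 → 77 → 104 → 108 → 16 → … (one orbit).
Decompose π into cycles: lengths [100, 20, 4, 1] (4 cycles, including the fixed point 0).
125 − 4 = 121 transpositions; sign(π) = (−1)^121 = -1.
Check: (102/125) = -1 by Zolotarev.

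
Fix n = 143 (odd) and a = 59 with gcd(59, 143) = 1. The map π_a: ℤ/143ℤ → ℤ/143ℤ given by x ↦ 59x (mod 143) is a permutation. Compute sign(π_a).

-1

Trace 97: π^k(97) = [97, 3, 34, 4, 93, 53, 124] for k=0..6.
Cycle lengths of π_59 on ℤ/143ℤ: [60, 60, 12, 5, 5, 1]; 6 cycles in total.
sign(π) = (−1)^{n − #cycles} = (−1)^{143−6} = (−1)^137 = -1.
Check: (59/143) = -1 by Zolotarev.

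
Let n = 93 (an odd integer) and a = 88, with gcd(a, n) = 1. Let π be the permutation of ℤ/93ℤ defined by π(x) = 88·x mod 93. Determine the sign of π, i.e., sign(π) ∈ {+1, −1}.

-1

Orbit of 25 under x↦88x: [25, 61, 67, 37, 1, 88]… (length divides ord_93(88)).
The orbit structure of x ↦ 88x mod 93: 18 orbits of sizes [6, 6, 6, 6, 6, 6, 6, 6, 6, 6, 6, 6, 6, 6, 6, 1, 1, 1].
n − c = 93 − 18 = 75; sign = (−1)^75 = -1.
Zolotarev: (88|93) = -1, matching the cycle-count sign.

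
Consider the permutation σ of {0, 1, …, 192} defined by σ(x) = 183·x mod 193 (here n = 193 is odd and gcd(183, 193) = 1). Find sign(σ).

Start at x=117: 117 → 181 → 120 → 151 → 34 → 46 → 119 → … (one orbit).
The orbit structure of x ↦ 183x mod 193: 2 orbits of sizes [192, 1].
Σ(ℓ_i−1) = 193−2 = 191; sign = (−1)^191 = -1.
The Jacobi symbol (183|193) = -1 (Zolotarev) agrees.

-1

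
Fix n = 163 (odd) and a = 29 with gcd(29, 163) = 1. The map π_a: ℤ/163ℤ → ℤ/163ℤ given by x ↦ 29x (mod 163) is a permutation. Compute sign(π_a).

Trace 69: π^k(69) = [69, 45, 1, 29, 26, 102, 24] for k=0..6.
Decompose π into cycles: lengths [162, 1] (2 cycles, including the fixed point 0).
Σ(ℓ_i−1) = 163−2 = 161; sign = (−1)^161 = -1.
Via Zolotarev, sign(π_{29}) = (29|163) = -1.

-1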